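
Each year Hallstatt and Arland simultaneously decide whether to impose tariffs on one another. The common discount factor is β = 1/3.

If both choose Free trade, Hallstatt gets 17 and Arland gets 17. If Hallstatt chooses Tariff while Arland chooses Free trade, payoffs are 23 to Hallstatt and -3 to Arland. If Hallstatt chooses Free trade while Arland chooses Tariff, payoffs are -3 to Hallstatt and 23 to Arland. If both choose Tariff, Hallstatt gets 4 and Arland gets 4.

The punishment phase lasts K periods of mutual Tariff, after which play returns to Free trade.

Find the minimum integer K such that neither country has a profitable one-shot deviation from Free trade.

3

No profitable deviation requires (17−4)(β+…+β^K) ≥ 23−17, i.e. β+…+β^K ≥ 6/13 ≈ 0.4615.
With β = 1/3, the partial sums are K=1: 0.3333, K=2: 0.4444, K=3: 0.4815.
K = 3 is the first length at which the sum reaches 0.4615.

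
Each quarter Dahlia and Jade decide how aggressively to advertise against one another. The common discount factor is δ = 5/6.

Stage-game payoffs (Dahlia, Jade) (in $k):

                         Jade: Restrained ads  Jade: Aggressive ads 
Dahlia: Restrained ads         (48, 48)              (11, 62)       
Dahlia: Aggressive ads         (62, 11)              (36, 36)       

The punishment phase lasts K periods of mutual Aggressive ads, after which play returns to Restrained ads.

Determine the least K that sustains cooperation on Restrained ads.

2

IC: δ(1−δ^K)/(1−δ) ≥ (62−48)/(48−36) = 7/6.
With δ = 5/6: need 1 − δ^K ≥ 7/6·(1−5/6)/(5/6), i.e. δ^K ≤ 0.7667.
Since (5/6)^1 = 0.8333 and (5/6)^2 = 0.6944, the smallest such K is 2.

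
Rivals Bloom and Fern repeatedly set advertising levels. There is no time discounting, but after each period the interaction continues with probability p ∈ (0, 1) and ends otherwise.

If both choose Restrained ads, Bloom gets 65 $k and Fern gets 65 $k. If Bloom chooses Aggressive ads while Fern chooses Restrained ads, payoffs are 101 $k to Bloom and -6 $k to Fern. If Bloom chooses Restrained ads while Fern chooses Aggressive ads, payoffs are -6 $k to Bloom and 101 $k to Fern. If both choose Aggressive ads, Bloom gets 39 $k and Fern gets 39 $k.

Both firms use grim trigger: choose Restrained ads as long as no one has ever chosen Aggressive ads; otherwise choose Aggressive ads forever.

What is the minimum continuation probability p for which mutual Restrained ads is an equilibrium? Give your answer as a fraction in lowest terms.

Expected cooperation value is 65 + p·65 + p²·65 + … = 65/(1−p); deviation gives 101 + p·39/(1−p).
65 ≥ 101(1−p) + 39p ⇒ 62p ≥ 36 ⇒ p ≥ 36/62 = 18/31.

18/31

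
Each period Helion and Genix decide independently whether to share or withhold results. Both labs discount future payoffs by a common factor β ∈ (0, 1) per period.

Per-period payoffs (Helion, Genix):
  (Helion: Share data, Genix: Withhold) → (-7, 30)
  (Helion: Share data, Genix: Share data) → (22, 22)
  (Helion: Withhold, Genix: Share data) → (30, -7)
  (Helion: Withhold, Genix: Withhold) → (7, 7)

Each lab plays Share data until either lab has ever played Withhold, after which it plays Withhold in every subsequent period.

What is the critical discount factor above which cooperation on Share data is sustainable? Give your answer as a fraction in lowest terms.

Cooperation forever yields 22 each period: 22/(1−β).
Deviating yields 30 once, then 7 forever: 30 + 7β/(1−β).
No profitable deviation requires 22/(1−β) ≥ 30 + 7β/(1−β).
Multiplying by (1−β): 22 ≥ 30(1−β) + 7β = 30 − 23β.
So 23β ≥ 8, i.e. β ≥ 8/23.

8/23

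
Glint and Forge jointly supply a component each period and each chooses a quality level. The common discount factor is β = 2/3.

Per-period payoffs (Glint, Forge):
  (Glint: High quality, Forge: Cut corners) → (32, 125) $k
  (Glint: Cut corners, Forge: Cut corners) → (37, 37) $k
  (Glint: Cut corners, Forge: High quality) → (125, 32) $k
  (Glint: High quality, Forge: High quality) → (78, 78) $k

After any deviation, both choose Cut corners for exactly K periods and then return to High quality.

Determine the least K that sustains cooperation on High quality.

3

Need Σ_{k=1}^{K} β^k ≥ (125−78)/(78−37) = 1.1463 at β = 2/3.
At K = 2 the sum is 1.1111 < 1.1463; at K = 3 it is 1.4074 ≥ 1.1463.
So the minimum punishment length is K = 3.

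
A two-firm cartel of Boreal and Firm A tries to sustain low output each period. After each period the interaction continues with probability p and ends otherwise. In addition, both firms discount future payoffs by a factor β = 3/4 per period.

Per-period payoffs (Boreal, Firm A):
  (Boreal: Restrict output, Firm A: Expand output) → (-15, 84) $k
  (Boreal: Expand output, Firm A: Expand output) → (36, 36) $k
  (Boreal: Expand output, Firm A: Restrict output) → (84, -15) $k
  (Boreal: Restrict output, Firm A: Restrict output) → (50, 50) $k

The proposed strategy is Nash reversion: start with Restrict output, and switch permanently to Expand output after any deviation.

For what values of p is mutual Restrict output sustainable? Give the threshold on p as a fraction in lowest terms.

Expected continuation weight on next period's payoff is β·p = 3/4·p, which plays the role of the discount factor.
Cooperation requires 3/4·p ≥ (84−50)/(84−36) = 17/24, hence p ≥ 17/18.

17/18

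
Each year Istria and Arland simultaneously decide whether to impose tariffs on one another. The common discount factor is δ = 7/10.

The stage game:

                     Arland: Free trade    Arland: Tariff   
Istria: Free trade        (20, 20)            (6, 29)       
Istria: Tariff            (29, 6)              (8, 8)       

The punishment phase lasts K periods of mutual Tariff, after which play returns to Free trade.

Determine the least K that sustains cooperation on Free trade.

2

IC: δ(1−δ^K)/(1−δ) ≥ (29−20)/(20−8) = 3/4.
With δ = 7/10: need 1 − δ^K ≥ 3/4·(1−7/10)/(7/10), i.e. δ^K ≤ 0.6786.
Since (7/10)^1 = 0.7000 and (7/10)^2 = 0.4900, the smallest such K is 2.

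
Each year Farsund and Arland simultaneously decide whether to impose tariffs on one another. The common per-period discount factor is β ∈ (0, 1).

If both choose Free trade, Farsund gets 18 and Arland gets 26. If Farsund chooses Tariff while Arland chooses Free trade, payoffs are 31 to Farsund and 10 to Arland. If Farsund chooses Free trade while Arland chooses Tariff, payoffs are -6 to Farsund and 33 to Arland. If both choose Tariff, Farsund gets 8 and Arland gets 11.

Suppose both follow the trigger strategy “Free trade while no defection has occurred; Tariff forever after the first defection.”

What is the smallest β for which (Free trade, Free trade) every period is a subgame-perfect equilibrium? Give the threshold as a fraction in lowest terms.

13/23

Farsund: cooperation gives 18 each period; deviation gives 31 once then 8 forever.
  18/(1−β) ≥ 31 + 8β/(1−β) ⇒ β ≥ 13/23.
Arland: cooperation gives 26 each period; deviation gives 33 once then 11 forever.
  β ≥ 7/22.
Both must hold, so the binding constraint is Farsund's: β ≥ 13/23.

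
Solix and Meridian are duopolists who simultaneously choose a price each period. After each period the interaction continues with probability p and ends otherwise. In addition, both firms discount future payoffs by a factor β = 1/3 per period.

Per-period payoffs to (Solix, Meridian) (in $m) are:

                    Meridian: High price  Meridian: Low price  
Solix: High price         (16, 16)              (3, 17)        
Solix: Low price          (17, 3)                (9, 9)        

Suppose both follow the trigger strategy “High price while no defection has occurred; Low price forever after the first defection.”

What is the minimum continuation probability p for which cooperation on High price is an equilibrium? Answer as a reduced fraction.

3/8

Expected continuation weight on next period's payoff is β·p = 1/3·p, which plays the role of the discount factor.
Cooperation requires 1/3·p ≥ (17−16)/(17−9) = 1/8, hence p ≥ 3/8.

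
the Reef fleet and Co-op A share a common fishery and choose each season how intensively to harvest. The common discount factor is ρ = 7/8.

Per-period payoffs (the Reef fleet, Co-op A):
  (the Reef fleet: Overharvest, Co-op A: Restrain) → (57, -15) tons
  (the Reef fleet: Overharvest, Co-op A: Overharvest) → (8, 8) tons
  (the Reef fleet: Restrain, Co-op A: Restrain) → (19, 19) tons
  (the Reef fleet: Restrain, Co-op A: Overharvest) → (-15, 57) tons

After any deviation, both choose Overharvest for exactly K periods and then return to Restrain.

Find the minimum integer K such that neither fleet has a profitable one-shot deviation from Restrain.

No profitable deviation requires (19−8)(ρ+…+ρ^K) ≥ 57−19, i.e. ρ+…+ρ^K ≥ 38/11 ≈ 3.4545.
With ρ = 7/8, the partial sums are K=1: 0.8750, K=2: 1.6406, K=3: 2.3105, K=4: 2.8967, K=5: 3.4096, K=6: 3.8584.
K = 6 is the first length at which the sum reaches 3.4545.

6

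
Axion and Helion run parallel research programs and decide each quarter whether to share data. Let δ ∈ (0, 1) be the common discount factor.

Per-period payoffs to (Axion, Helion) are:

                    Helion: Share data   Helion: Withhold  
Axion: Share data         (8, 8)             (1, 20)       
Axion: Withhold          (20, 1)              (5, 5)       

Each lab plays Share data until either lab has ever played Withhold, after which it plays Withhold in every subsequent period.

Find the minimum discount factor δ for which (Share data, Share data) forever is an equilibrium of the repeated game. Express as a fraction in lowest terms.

4/5

Under grim trigger the critical discount factor is (T−C)/(T−P) with T = 20, C = 8, P = 5.
δ* = (20−8)/(20−5) = 12/15 = 4/5.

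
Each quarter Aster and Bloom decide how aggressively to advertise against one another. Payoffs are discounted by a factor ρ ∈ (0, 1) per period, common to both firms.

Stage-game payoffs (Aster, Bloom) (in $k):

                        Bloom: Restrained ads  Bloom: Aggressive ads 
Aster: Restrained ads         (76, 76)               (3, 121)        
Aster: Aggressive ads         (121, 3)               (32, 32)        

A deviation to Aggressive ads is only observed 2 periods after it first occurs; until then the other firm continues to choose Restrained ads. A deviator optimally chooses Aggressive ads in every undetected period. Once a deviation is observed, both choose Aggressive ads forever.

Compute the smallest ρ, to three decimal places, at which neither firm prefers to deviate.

A deviator earns 121 for 2 periods, then 32 forever; cooperating earns 76 forever. Multiplying the IC by (1−ρ):
76 ≥ 121(1−ρ^2) + 32ρ^2, so 89·ρ^2 ≥ 45 and ρ^2 ≥ 45/89.
ρ ≥ (45/89)^(1/2) ≈ 0.711.

0.711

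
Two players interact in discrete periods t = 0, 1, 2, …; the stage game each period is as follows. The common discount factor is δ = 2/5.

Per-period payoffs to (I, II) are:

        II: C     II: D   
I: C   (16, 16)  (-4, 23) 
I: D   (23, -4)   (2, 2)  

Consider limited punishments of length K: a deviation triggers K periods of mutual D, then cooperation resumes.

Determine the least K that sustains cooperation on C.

No profitable deviation requires (16−2)(δ+…+δ^K) ≥ 23−16, i.e. δ+…+δ^K ≥ 1/2 ≈ 0.5000.
With δ = 2/5, the partial sums are K=1: 0.4000, K=2: 0.5600.
K = 2 is the first length at which the sum reaches 0.5000.

2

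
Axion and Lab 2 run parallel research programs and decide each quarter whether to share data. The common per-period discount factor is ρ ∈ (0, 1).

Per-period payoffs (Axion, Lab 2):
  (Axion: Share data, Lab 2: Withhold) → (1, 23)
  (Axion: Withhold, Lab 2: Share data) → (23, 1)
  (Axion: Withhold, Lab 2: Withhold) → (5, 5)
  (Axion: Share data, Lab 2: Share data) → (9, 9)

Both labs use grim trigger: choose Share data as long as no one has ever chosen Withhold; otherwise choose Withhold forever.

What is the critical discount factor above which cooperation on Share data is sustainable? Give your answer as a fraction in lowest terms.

One-period gain from deviating is 23 − 9 = 14. The loss is 9 − 5 = 4 in every subsequent period, with present value 4·ρ/(1−ρ).
Deviation is unprofitable when 4·ρ/(1−ρ) ≥ 14, i.e. ρ/(1−ρ) ≥ 7/2.
Equivalently ρ ≥ 14/(14+4) = 7/9.

7/9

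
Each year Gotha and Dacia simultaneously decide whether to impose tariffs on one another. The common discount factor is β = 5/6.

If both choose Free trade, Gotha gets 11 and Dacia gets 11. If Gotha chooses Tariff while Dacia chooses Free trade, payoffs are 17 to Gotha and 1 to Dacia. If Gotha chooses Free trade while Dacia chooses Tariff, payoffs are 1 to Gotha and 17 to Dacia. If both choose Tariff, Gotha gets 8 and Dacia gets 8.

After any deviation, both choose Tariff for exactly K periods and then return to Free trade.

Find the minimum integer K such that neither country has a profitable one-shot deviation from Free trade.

IC: β(1−β^K)/(1−β) ≥ (17−11)/(11−8) = 2.
With β = 5/6: need 1 − β^K ≥ 2·(1−5/6)/(5/6), i.e. β^K ≤ 0.6000.
Since (5/6)^2 = 0.6944 and (5/6)^3 = 0.5787, the smallest such K is 3.

3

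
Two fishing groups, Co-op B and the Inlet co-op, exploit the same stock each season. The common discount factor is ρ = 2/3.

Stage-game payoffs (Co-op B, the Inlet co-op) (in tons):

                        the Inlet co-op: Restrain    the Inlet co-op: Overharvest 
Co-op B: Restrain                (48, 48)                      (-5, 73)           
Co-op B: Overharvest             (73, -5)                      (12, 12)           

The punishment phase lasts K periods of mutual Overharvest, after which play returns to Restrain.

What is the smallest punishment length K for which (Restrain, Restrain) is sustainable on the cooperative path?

2

IC: ρ(1−ρ^K)/(1−ρ) ≥ (73−48)/(48−12) = 25/36.
With ρ = 2/3: need 1 − ρ^K ≥ 25/36·(1−2/3)/(2/3), i.e. ρ^K ≤ 0.6528.
Since (2/3)^1 = 0.6667 and (2/3)^2 = 0.4444, the smallest such K is 2.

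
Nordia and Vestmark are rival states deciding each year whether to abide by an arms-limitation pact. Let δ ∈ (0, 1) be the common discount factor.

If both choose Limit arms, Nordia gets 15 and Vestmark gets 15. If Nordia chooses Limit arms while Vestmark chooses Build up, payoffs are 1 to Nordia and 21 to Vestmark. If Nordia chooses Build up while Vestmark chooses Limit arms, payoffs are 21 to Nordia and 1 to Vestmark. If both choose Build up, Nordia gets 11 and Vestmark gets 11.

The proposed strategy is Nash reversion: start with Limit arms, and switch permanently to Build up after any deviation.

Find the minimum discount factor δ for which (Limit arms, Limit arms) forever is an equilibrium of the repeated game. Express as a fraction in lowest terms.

Cooperation forever yields 15 each period: 15/(1−δ).
Deviating yields 21 once, then 11 forever: 21 + 11δ/(1−δ).
No profitable deviation requires 15/(1−δ) ≥ 21 + 11δ/(1−δ).
Multiplying by (1−δ): 15 ≥ 21(1−δ) + 11δ = 21 − 10δ.
So 10δ ≥ 6, i.e. δ ≥ 6/10 = 3/5.

3/5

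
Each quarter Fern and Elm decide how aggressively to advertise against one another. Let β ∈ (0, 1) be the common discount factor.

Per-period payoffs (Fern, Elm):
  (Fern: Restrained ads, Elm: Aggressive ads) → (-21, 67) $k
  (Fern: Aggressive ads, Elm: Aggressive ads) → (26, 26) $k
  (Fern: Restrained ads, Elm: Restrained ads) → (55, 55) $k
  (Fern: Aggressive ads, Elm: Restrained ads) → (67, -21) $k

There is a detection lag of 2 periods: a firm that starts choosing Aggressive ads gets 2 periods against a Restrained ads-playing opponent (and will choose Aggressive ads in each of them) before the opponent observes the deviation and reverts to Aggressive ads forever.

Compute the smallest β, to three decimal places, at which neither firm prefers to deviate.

The best deviation is to choose Aggressive ads for all 2 undetected periods, earning 67 each, then 26 forever once detected.
Deviation value: 67(1−β^2)/(1−β) + 26β^2/(1−β); cooperation value: 55/(1−β).
IC: 55 ≥ 67(1−β^2) + 26β^2 = 67 − 41β^2.
So β^2 ≥ 12/41, giving β ≥ (12/41)^(1/2) ≈ 0.541.

0.541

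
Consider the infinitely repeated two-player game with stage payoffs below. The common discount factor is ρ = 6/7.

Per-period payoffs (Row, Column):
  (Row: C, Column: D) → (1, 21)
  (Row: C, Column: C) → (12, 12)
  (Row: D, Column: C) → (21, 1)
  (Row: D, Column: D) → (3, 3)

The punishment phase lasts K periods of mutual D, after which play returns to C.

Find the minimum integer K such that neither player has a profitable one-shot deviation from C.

IC: ρ(1−ρ^K)/(1−ρ) ≥ (21−12)/(12−3) = 1.
With ρ = 6/7: need 1 − ρ^K ≥ 1·(1−6/7)/(6/7), i.e. ρ^K ≤ 0.8333.
Since (6/7)^1 = 0.8571 and (6/7)^2 = 0.7347, the smallest such K is 2.

2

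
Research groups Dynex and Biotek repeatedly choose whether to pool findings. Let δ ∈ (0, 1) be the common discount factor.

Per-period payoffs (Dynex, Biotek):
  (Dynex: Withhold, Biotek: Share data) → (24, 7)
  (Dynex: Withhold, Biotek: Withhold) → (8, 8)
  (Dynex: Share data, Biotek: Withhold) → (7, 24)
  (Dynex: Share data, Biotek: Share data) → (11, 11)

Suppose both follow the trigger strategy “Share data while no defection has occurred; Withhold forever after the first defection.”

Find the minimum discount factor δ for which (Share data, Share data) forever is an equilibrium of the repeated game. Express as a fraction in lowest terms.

13/16

One-period gain from deviating is 24 − 11 = 13. The loss is 11 − 8 = 3 in every subsequent period, with present value 3·δ/(1−δ).
Deviation is unprofitable when 3·δ/(1−δ) ≥ 13, i.e. δ/(1−δ) ≥ 13/3.
Equivalently δ ≥ 13/(13+3) = 13/16.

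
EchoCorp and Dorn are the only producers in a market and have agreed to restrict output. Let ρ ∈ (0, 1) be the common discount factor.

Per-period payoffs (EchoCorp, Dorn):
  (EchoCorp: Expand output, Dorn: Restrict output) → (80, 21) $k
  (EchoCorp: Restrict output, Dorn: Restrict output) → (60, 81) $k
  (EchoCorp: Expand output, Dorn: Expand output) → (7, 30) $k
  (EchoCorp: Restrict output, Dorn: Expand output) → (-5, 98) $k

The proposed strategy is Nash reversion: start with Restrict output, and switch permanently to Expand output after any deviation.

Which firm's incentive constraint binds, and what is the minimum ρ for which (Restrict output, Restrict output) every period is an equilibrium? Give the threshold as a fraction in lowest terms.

EchoCorp; ρ ≥ 20/73

EchoCorp's threshold: (80−60)/(80−7) = 20/73.
Dorn's threshold: (98−81)/(98−30) = 1/4.
20/73 > 1/4, so EchoCorp binds and ρ* = 20/73.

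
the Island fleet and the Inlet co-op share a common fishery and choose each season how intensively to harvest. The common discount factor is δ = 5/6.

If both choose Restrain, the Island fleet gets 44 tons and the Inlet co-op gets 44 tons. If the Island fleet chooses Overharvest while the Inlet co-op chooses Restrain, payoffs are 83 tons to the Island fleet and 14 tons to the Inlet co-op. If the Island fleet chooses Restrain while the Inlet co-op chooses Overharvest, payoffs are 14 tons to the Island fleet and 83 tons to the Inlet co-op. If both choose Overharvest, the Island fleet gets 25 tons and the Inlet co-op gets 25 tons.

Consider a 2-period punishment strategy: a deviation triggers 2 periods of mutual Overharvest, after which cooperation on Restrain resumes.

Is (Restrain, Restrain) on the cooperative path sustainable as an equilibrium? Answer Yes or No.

No

A one-shot deviation gives 83 now, then 25 for 2 periods, then back to 44.
Gain from deviating: (83−44) today; loss: (44−25) in each of the next 2 periods.
No-deviation condition: (44−25)(δ+…+δ^2) ≥ 83−44, i.e. δ+…+δ^2 ≥ 39/19.
At δ = 5/6: δ+…+δ^2 = 1.5278 < 2.0526.
So cooperation is not sustainable.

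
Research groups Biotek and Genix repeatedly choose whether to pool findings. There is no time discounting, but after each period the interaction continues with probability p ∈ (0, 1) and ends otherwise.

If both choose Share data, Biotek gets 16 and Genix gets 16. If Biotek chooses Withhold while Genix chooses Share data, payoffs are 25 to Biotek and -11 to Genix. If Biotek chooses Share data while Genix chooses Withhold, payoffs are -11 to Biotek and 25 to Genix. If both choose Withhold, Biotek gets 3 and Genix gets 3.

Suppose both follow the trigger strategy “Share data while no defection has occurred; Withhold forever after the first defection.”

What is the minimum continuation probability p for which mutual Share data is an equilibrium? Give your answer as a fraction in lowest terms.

Expected cooperation value is 16 + p·16 + p²·16 + … = 16/(1−p); deviation gives 25 + p·3/(1−p).
16 ≥ 25(1−p) + 3p ⇒ 22p ≥ 9 ⇒ p ≥ 9/22.

9/22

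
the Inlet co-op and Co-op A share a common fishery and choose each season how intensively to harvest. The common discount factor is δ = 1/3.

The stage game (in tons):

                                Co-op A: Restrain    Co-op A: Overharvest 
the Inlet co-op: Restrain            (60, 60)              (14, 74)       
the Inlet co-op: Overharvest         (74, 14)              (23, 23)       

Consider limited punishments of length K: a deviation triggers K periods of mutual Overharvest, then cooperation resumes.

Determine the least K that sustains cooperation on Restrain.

2

Need Σ_{k=1}^{K} δ^k ≥ (74−60)/(60−23) = 0.3784 at δ = 1/3.
At K = 1 the sum is 0.3333 < 0.3784; at K = 2 it is 0.4444 ≥ 0.3784.
So the minimum punishment length is K = 2.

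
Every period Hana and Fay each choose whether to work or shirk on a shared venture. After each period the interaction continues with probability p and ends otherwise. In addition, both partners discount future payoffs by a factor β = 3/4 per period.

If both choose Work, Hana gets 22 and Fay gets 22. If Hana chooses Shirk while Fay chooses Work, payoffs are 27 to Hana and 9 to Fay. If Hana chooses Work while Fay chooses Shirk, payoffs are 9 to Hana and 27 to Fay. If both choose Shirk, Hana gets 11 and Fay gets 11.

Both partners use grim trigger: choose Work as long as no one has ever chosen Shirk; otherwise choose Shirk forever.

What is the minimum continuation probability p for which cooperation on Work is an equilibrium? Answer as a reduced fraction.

5/12

Expected continuation weight on next period's payoff is β·p = 3/4·p, which plays the role of the discount factor.
Cooperation requires 3/4·p ≥ (27−22)/(27−11) = 5/16, hence p ≥ 5/12.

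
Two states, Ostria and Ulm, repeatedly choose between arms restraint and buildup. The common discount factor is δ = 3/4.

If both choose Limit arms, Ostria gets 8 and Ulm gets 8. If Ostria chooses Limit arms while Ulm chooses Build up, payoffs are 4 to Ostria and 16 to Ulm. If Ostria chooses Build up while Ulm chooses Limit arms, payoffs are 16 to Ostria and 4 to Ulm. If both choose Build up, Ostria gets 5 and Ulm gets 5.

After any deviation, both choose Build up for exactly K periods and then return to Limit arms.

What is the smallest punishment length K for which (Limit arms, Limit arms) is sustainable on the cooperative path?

IC: δ(1−δ^K)/(1−δ) ≥ (16−8)/(8−5) = 8/3.
With δ = 3/4: need 1 − δ^K ≥ 8/3·(1−3/4)/(3/4), i.e. δ^K ≤ 0.1111.
Since (3/4)^7 = 0.1335 and (3/4)^8 = 0.1001, the smallest such K is 8.

8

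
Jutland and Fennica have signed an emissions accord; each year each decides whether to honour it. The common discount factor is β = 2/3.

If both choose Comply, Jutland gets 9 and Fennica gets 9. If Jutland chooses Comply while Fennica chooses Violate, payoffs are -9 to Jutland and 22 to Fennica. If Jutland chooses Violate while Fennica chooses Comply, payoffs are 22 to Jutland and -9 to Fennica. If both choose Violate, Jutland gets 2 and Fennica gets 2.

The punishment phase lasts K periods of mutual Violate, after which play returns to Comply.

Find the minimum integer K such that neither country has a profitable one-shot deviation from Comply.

7

No profitable deviation requires (9−2)(β+…+β^K) ≥ 22−9, i.e. β+…+β^K ≥ 13/7 ≈ 1.8571.
With β = 2/3, the partial sums are K=1: 0.6667, K=2: 1.1111, …, K=5: 1.7366, K=6: 1.8244, K=7: 1.8829.
K = 7 is the first length at which the sum reaches 1.8571.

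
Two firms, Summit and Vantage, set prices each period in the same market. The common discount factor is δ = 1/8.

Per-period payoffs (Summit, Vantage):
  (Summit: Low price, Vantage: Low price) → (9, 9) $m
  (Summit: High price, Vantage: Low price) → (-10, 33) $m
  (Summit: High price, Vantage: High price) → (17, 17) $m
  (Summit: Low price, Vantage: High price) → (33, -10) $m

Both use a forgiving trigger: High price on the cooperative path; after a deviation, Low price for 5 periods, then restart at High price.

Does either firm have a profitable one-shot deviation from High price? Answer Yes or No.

Yes

Comparing payoff streams over the 6 periods until play realigns: cooperate → 17(1+δ+…+δ^5); deviate → 33 + 9(δ+…+δ^5).
Cooperation is sustained iff (17−9)(δ+…+δ^5) ≥ 33−17.
δ+…+δ^5 = 1/8·(1−(1/8)^5)/(1−1/8) = 0.1429, and (33−17)/(17−9) = 2.0000.
0.1429 < 2.0000, so cooperation is not sustainable.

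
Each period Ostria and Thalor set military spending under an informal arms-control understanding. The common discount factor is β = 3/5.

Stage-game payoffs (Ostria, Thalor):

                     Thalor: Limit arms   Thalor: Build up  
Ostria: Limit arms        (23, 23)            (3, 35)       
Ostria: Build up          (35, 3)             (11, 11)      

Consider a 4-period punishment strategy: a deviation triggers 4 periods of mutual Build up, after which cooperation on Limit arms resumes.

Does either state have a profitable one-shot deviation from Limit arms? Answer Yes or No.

A one-shot deviation gives 35 now, then 11 for 4 periods, then back to 23.
Gain from deviating: (35−23) today; loss: (23−11) in each of the next 4 periods.
No-deviation condition: (23−11)(β+…+β^4) ≥ 35−23, i.e. β+…+β^4 ≥ 1.
At β = 3/5: β+…+β^4 = 1.3056 ≥ 1.0000.
So cooperation is sustainable.

No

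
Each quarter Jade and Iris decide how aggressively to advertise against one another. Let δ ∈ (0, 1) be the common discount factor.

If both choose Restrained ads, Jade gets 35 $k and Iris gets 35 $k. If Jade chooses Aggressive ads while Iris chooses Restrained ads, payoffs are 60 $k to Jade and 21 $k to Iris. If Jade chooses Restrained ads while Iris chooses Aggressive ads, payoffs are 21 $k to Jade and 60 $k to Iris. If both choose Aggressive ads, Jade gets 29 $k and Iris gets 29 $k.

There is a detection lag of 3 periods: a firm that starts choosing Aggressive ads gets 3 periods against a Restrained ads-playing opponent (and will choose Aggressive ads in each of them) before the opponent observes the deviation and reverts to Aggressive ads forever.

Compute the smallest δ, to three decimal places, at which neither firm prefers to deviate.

Deviating for the 3 undetected periods gains 60−35 = 25 per period over cooperation, then loses 35−29 = 6 per period forever once punishment starts.
Gain: 25(1 + δ + … + δ^2); loss: 6·δ^3/(1−δ).
No profitable deviation ⇔ 25(1−δ^3) ≤ 6·δ^3, i.e. δ^3 ≥ 25/(25+6) = 25/31.
Hence δ ≥ (25/31)^(1/3) ≈ 0.931.

0.931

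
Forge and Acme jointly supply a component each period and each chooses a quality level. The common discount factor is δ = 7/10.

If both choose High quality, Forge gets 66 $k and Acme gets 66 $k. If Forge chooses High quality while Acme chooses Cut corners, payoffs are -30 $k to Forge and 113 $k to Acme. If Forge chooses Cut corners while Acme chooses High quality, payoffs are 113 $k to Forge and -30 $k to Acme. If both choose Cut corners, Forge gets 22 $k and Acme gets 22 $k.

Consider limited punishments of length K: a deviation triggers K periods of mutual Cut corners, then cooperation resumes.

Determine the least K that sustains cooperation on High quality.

2

Need Σ_{k=1}^{K} δ^k ≥ (113−66)/(66−22) = 1.0682 at δ = 7/10.
At K = 1 the sum is 0.7000 < 1.0682; at K = 2 it is 1.1900 ≥ 1.0682.
So the minimum punishment length is K = 2.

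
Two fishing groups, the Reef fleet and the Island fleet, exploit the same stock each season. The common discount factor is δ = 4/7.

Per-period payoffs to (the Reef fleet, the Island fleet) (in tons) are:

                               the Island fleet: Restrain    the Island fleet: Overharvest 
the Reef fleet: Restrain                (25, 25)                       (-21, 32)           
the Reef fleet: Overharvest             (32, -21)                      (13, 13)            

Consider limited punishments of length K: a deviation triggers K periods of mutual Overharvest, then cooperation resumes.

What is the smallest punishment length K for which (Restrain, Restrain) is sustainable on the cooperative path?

2

IC: δ(1−δ^K)/(1−δ) ≥ (32−25)/(25−13) = 7/12.
With δ = 4/7: need 1 − δ^K ≥ 7/12·(1−4/7)/(4/7), i.e. δ^K ≤ 0.5625.
Since (4/7)^1 = 0.5714 and (4/7)^2 = 0.3265, the smallest such K is 2.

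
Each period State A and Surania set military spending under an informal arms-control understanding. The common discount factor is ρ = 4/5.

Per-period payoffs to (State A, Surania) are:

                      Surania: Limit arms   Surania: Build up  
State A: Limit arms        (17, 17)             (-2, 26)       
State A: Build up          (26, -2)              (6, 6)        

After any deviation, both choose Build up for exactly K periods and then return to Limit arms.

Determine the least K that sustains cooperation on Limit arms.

IC: ρ(1−ρ^K)/(1−ρ) ≥ (26−17)/(17−6) = 9/11.
With ρ = 4/5: need 1 − ρ^K ≥ 9/11·(1−4/5)/(4/5), i.e. ρ^K ≤ 0.7955.
Since (4/5)^1 = 0.8000 and (4/5)^2 = 0.6400, the smallest such K is 2.

2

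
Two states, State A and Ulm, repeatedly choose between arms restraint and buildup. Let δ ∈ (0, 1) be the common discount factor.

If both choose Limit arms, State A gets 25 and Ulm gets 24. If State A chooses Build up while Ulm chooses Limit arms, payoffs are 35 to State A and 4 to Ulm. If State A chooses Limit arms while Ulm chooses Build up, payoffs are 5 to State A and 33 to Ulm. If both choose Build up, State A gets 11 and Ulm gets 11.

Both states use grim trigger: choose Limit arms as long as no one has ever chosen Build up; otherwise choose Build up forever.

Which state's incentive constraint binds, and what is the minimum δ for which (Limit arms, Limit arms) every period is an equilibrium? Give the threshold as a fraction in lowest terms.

State A's threshold: (35−25)/(35−11) = 5/12.
Ulm's threshold: (33−24)/(33−11) = 9/22.
5/12 > 9/22, so State A binds and δ* = 5/12.

State A; δ ≥ 5/12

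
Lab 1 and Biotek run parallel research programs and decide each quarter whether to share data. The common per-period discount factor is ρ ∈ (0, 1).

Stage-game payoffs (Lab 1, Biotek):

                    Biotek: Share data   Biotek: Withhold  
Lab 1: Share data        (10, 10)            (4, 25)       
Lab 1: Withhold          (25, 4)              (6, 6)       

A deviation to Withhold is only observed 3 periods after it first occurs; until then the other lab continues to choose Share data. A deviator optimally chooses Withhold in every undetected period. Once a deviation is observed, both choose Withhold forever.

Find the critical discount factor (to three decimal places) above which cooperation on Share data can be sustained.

A deviator earns 25 for 3 periods, then 6 forever; cooperating earns 10 forever. Multiplying the IC by (1−ρ):
10 ≥ 25(1−ρ^3) + 6ρ^3, so 19·ρ^3 ≥ 15 and ρ^3 ≥ 15/19.
ρ ≥ (15/19)^(1/3) ≈ 0.924.

0.924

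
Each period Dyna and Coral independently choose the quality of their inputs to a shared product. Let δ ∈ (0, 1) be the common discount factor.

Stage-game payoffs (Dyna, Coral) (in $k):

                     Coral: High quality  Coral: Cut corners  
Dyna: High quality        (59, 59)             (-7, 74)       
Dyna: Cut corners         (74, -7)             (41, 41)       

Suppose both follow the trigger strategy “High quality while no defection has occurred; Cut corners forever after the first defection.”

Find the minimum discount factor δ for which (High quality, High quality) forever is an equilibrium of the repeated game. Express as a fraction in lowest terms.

59/(1−δ) ≥ 74 + 41δ/(1−δ)
59 ≥ 74 − 33δ
δ ≥ 15/33 = 5/11.

5/11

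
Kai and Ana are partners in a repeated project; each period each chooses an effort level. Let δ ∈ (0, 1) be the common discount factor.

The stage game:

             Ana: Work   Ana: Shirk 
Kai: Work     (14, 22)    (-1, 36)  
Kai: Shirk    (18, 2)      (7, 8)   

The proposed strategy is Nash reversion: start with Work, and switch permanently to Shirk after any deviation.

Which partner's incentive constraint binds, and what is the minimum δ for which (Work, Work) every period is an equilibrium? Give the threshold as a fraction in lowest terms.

Kai: cooperation gives 14 each period; deviation gives 18 once then 7 forever.
  14/(1−δ) ≥ 18 + 7δ/(1−δ) ⇒ δ ≥ 4/11.
Ana: cooperation gives 22 each period; deviation gives 36 once then 8 forever.
  δ ≥ 14/28 = 1/2.
Both must hold, so the binding constraint is Ana's: δ ≥ 1/2.

Ana; δ ≥ 1/2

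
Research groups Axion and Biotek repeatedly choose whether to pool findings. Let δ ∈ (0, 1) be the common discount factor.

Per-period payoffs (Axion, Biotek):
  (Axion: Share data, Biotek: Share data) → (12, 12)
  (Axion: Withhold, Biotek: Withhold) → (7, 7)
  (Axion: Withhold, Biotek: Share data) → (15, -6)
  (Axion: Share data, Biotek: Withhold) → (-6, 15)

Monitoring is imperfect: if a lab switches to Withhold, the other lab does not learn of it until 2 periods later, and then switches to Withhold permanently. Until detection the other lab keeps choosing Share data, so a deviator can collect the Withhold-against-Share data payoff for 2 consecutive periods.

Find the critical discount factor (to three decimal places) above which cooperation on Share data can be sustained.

The best deviation is to choose Withhold for all 2 undetected periods, earning 15 each, then 7 forever once detected.
Deviation value: 15(1−δ^2)/(1−δ) + 7δ^2/(1−δ); cooperation value: 12/(1−δ).
IC: 12 ≥ 15(1−δ^2) + 7δ^2 = 15 − 8δ^2.
So δ^2 ≥ 3/8, giving δ ≥ (3/8)^(1/2) ≈ 0.612.

0.612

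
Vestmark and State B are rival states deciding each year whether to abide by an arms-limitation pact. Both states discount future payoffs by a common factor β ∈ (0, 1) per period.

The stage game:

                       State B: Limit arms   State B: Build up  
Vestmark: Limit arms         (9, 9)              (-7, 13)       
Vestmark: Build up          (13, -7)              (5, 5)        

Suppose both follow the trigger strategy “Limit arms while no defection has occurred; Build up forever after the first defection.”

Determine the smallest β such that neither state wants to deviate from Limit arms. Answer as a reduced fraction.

1/2

Under grim trigger the critical discount factor is (T−C)/(T−P) with T = 13, C = 9, P = 5.
β* = (13−9)/(13−5) = 4/8 = 1/2.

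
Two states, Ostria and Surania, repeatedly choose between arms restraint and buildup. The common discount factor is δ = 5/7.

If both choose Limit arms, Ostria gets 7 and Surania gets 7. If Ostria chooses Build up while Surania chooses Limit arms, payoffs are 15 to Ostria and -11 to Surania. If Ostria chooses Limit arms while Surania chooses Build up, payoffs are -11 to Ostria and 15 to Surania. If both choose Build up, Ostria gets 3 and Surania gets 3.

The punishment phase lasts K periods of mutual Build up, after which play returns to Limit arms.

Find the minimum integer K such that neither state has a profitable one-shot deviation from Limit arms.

Need Σ_{k=1}^{K} δ^k ≥ (15−7)/(7−3) = 2.0000 at δ = 5/7.
At K = 4 the sum is 1.8492 < 2.0000; at K = 5 it is 2.0352 ≥ 2.0000.
So the minimum punishment length is K = 5.

5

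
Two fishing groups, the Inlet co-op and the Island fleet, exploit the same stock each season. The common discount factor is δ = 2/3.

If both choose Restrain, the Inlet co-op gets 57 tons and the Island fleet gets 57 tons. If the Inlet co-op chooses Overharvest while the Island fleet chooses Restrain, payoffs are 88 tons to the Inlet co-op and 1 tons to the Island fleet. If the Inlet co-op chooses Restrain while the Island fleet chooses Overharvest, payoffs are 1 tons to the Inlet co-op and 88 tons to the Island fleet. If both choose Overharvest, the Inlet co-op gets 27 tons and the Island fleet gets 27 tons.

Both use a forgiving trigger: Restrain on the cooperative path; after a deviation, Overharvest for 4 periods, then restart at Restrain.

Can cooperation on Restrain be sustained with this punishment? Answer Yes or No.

Yes

Comparing payoff streams over the 5 periods until play realigns: cooperate → 57(1+δ+…+δ^4); deviate → 88 + 27(δ+…+δ^4).
Cooperation is sustained iff (57−27)(δ+…+δ^4) ≥ 88−57.
δ+…+δ^4 = 2/3·(1−(2/3)^4)/(1−2/3) = 1.6049, and (88−57)/(57−27) = 1.0333.
1.6049 ≥ 1.0333, so cooperation is sustainable.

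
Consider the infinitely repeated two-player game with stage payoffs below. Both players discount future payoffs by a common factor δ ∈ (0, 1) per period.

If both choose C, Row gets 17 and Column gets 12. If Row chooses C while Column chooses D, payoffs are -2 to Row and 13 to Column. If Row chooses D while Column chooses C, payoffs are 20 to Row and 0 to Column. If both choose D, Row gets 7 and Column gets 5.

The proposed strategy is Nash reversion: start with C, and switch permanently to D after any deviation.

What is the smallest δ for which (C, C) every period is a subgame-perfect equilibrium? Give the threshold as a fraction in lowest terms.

3/13

For Row: deviation gain 20−17 = 3, per-period punishment loss 17−7 = 10. IC gives δ ≥ 3/13.
For Column: gain 1, loss 7 per period, so δ ≥ 1/8.
The tighter constraint is Row's, so cooperation needs δ ≥ 3/13.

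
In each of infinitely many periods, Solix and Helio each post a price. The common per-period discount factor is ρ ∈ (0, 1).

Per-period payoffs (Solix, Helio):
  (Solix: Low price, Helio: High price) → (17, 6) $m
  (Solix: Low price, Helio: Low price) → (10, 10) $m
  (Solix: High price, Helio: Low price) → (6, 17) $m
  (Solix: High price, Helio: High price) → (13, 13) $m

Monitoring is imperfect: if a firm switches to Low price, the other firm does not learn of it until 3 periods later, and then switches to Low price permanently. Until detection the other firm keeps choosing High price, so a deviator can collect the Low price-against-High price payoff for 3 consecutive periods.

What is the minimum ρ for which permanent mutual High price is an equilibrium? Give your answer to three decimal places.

Deviating for the 3 undetected periods gains 17−13 = 4 per period over cooperation, then loses 13−10 = 3 per period forever once punishment starts.
Gain: 4(1 + ρ + … + ρ^2); loss: 3·ρ^3/(1−ρ).
No profitable deviation ⇔ 4(1−ρ^3) ≤ 3·ρ^3, i.e. ρ^3 ≥ 4/(4+3) = 4/7.
Hence ρ ≥ (4/7)^(1/3) ≈ 0.830.

0.830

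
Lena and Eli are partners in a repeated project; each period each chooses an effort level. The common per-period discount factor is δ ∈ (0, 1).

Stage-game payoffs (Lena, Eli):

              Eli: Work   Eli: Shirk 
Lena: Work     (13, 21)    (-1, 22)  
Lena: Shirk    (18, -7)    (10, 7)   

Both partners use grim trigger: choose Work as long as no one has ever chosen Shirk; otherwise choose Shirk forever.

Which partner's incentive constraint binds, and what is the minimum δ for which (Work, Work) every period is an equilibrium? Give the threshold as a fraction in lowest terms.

Lena: cooperation gives 13 each period; deviation gives 18 once then 10 forever.
  13/(1−δ) ≥ 18 + 10δ/(1−δ) ⇒ δ ≥ 5/8.
Eli: cooperation gives 21 each period; deviation gives 22 once then 7 forever.
  δ ≥ 1/15.
Both must hold, so the binding constraint is Lena's: δ ≥ 5/8.

Lena; δ ≥ 5/8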